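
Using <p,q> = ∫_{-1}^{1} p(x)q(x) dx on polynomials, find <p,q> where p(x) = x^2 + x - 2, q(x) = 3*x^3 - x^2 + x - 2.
<p,q> = 142/15

Expand the product: p(x)·q(x) = 3*x^5 + 2*x^4 - 6*x^3 + x^2 - 4*x + 4.
∫_{-1}^{1} of each monomial x^k gives [2/(k+1) if k even, 0 if k odd]. Integrating term-by-term (or equivalently evaluating the antiderivative F(x) = x^6/2 + 2*x^5/5 - 3*x^4/2 + x^3/3 - 2*x^2 + 4*x at the endpoints):
  F(1) − F(−1) = 26/15 − (-116/15) = 142/15.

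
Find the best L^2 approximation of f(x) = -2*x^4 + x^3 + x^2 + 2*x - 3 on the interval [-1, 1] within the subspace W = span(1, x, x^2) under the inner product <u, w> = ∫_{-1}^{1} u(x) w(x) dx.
g(x) = -5*x^2/7 + 13*x/5 - 99/35

The best approximation g ∈ W is the orthogonal projection of f onto W. Writing g = a_0 + a_1 x + a_2 x^2, the coefficients solve the normal equations G · a = b where
  G_{ij} = <φ_i, φ_j> and b_i = <f, φ_i>, with φ_0 = 1, φ_1 = x, φ_2 = x^2.
G =
  [2, 0, 2/3]
  [0, 2/3, 0]
  [2/3, 0, 2/5],
b = (-92/15, 26/15, -76/35).
Solving gives a_0 = -99/35, a_1 = 13/5, a_2 = -5/7, so
  g(x) = -5*x^2/7 + 13*x/5 - 99/35.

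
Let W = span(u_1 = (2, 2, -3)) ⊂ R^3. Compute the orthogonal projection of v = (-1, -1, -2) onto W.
proj_W(v) = (4/17, 4/17, -6/17)

Set up U = [u_1 | ... | u_1] ∈ R^(3×1). The projector onto W = col(U) is P = U (U^T U)^(-1) U^T.
Compute U^T U =
  [17],
and U^T v = (2).
Solve U^T U · c = U^T v for the coefficients: c = (2/17). The projection is proj_W(v) = U c.
Check: (v - proj_W(v)) · u_1 = 0  (should be 0).
Result: proj_W(v) = (4/17, 4/17, -6/17).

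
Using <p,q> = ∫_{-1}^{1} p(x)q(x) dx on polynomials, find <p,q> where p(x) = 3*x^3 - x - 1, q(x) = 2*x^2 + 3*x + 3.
<p,q> = -86/15

Expand the product: p(x)·q(x) = 6*x^5 + 9*x^4 + 7*x^3 - 5*x^2 - 6*x - 3.
∫_{-1}^{1} of each monomial x^k gives [2/(k+1) if k even, 0 if k odd]. Integrating term-by-term (or equivalently evaluating the antiderivative F(x) = x^6 + 9*x^5/5 + 7*x^4/4 - 5*x^3/3 - 3*x^2 - 3*x at the endpoints):
  F(1) − F(−1) = -187/60 − (157/60) = -86/15.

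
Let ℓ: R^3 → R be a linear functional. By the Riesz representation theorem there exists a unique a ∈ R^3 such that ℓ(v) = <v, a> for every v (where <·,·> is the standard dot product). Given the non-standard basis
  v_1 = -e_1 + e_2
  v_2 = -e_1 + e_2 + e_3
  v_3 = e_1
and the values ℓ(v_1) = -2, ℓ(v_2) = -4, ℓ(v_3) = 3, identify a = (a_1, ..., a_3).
a = (3, 1, -2)

Write a = (a_1, ..., a_3) in the standard basis. For each basis vector v_i, ℓ(v_i) = <v_i, a> is a linear equation in the a_j's. Collect the n equations into a matrix system V a = ℓ, where row i of V is v_i (expressed in the standard basis). Since V is invertible (lower-triangular with 1s on the diagonal, up to permutation), solve by back-substitution:
  V =
[[-1, 1, 0],
 [-1, 1, 1],
 [1, 0, 0]]
  V a = (-2, -4, 3)
Solving gives a = (3, 1, -2).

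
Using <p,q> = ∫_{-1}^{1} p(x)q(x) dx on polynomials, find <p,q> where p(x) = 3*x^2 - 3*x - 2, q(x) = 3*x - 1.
<p,q> = -4

Expand the product: p(x)·q(x) = 9*x^3 - 12*x^2 - 3*x + 2.
∫_{-1}^{1} of each monomial x^k gives [2/(k+1) if k even, 0 if k odd]. Integrating term-by-term (or equivalently evaluating the antiderivative F(x) = 9*x^4/4 - 4*x^3 - 3*x^2/2 + 2*x at the endpoints):
  F(1) − F(−1) = -5/4 − (11/4) = -4.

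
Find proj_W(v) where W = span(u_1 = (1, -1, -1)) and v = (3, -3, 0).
proj_W(v) = (2, -2, -2)

Set up U = [u_1 | ... | u_1] ∈ R^(3×1). The projector onto W = col(U) is P = U (U^T U)^(-1) U^T.
Compute U^T U =
  [3],
and U^T v = (6).
Solve U^T U · c = U^T v for the coefficients: c = (2). The projection is proj_W(v) = U c.
Check: (v - proj_W(v)) · u_1 = 0  (should be 0).
Result: proj_W(v) = (2, -2, -2).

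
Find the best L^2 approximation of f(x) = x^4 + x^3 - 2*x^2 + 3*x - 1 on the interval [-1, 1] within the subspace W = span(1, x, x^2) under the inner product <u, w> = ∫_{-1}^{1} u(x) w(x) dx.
g(x) = -8*x^2/7 + 18*x/5 - 38/35

The best approximation g ∈ W is the orthogonal projection of f onto W. Writing g = a_0 + a_1 x + a_2 x^2, the coefficients solve the normal equations G · a = b where
  G_{ij} = <φ_i, φ_j> and b_i = <f, φ_i>, with φ_0 = 1, φ_1 = x, φ_2 = x^2.
G =
  [2, 0, 2/3]
  [0, 2/3, 0]
  [2/3, 0, 2/5],
b = (-44/15, 12/5, -124/105).
Solving gives a_0 = -38/35, a_1 = 18/5, a_2 = -8/7, so
  g(x) = -8*x^2/7 + 18*x/5 - 38/35.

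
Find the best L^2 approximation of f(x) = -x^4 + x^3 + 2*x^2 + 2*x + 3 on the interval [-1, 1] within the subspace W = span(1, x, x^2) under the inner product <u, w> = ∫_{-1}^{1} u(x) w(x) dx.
g(x) = 8*x^2/7 + 13*x/5 + 108/35

The best approximation g ∈ W is the orthogonal projection of f onto W. Writing g = a_0 + a_1 x + a_2 x^2, the coefficients solve the normal equations G · a = b where
  G_{ij} = <φ_i, φ_j> and b_i = <f, φ_i>, with φ_0 = 1, φ_1 = x, φ_2 = x^2.
G =
  [2, 0, 2/3]
  [0, 2/3, 0]
  [2/3, 0, 2/5],
b = (104/15, 26/15, 88/35).
Solving gives a_0 = 108/35, a_1 = 13/5, a_2 = 8/7, so
  g(x) = 8*x^2/7 + 13*x/5 + 108/35.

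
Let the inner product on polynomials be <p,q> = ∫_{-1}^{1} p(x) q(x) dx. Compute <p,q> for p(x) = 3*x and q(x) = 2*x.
<p,q> = 4

Expand the product: p(x)·q(x) = 6*x^2.
∫_{-1}^{1} of each monomial x^k gives [2/(k+1) if k even, 0 if k odd]. Integrating term-by-term (or equivalently evaluating the antiderivative F(x) = 2*x^3 at the endpoints):
  F(1) − F(−1) = 2 − (-2) = 4.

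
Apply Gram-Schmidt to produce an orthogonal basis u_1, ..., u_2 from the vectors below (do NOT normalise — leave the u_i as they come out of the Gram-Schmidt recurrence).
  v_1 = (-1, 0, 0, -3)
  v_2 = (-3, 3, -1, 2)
Orthogonal basis:
  u_1 = (-1, 0, 0, -3)
  u_2 = (-33/10, 3, -1, 11/10)

Apply the Gram-Schmidt recurrence
  u_1 = v_1
  u_i = v_i − Σ_{j<i} ((v_i · u_j) / (u_j · u_j)) · u_j.

Step by step this gives:
  u_1 = (-1, 0, 0, -3)
  u_2 = (-33/10, 3, -1, 11/10)

Orthogonality check:
  u_2 · u_1 = 0 (should be 0)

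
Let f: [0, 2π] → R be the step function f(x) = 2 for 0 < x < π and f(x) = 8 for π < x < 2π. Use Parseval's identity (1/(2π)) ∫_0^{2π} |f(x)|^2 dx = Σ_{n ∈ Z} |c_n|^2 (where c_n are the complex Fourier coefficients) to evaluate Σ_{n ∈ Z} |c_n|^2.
Σ |c_n|^2 = 34

Parseval equates the L^2 energy of f (normalised by 1/(2π)) with the ℓ^2 sum of its Fourier coefficients: (1/(2π)) ∫_0^{2π} |f|^2 = Σ |c_n|^2.
Compute the left side: (1/(2π)) [∫_0^π 2^2 dx + ∫_π^{2π} 8^2 dx] = (1/(2π)) · (4π + 64π) = (4 + 64)/2 = 34.
So Σ_{n ∈ Z} |c_n|^2 = 34.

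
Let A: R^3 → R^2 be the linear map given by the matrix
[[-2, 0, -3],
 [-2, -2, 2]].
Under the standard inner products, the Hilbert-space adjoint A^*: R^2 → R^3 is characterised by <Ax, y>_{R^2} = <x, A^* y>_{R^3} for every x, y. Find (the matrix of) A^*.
A^* = A^T =
[[-2, -2],
 [0, -2],
 [-3, 2]]

For real matrices with standard dot products, the defining identity <Ax, y> = <x, A^* y> gives (Ax)^T y = x^T (A^*) y, i.e. x^T A^T y = x^T (A^*) y. Since this holds for all x, y, we must have A^* = A^T. Therefore
A^* =
[[-2, -2],
 [0, -2],
 [-3, 2]].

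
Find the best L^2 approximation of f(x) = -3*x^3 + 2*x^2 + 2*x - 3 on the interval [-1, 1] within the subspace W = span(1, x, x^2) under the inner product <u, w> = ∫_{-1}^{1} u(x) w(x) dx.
g(x) = 2*x^2 + x/5 - 3

The best approximation g ∈ W is the orthogonal projection of f onto W. Writing g = a_0 + a_1 x + a_2 x^2, the coefficients solve the normal equations G · a = b where
  G_{ij} = <φ_i, φ_j> and b_i = <f, φ_i>, with φ_0 = 1, φ_1 = x, φ_2 = x^2.
G =
  [2, 0, 2/3]
  [0, 2/3, 0]
  [2/3, 0, 2/5],
b = (-14/3, 2/15, -6/5).
Solving gives a_0 = -3, a_1 = 1/5, a_2 = 2, so
  g(x) = 2*x^2 + x/5 - 3.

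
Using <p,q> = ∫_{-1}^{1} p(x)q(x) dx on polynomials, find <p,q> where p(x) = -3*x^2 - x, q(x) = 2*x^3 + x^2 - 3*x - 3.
<p,q> = 6

Expand the product: p(x)·q(x) = -6*x^5 - 5*x^4 + 8*x^3 + 12*x^2 + 3*x.
∫_{-1}^{1} of each monomial x^k gives [2/(k+1) if k even, 0 if k odd]. Integrating term-by-term (or equivalently evaluating the antiderivative F(x) = -x^6 - x^5 + 2*x^4 + 4*x^3 + 3*x^2/2 at the endpoints):
  F(1) − F(−1) = 11/2 − (-1/2) = 6.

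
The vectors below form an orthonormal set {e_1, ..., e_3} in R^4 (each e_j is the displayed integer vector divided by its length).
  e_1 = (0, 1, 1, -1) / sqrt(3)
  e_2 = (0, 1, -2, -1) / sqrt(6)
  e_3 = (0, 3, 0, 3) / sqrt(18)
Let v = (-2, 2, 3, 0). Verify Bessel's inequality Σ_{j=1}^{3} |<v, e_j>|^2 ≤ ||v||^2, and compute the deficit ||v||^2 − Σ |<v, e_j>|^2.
Σ |<v, e_j>|^2 = 13; ||v||^2 = 17; deficit = 4

Write each e_j = u_j / sqrt(<u_j, u_j>) where u_j is the displayed integer vector. Then <v, e_j> = <v, u_j> / sqrt(<u_j, u_j>), so |<v, e_j>|^2 = <v, u_j>^2 / <u_j, u_j>.
Coefficients: <v, e_1> = 5/sqrt(3), <v, e_2> = -4/sqrt(6), <v, e_3> = 6/sqrt(18).
Square and sum: Σ |<v, e_j>|^2 = 13.
Compute ||v||^2 = v·v = 17.
Deficit = 17 − 13 = 4 ≥ 0, confirming Bessel's inequality. (The deficit equals ||v − Σ <v,e_j> e_j||^2, the squared distance from v to span{e_j}.)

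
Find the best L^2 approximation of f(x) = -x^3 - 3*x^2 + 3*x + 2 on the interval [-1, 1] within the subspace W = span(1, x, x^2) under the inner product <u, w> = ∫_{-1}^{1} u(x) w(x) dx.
g(x) = -3*x^2 + 12*x/5 + 2

The best approximation g ∈ W is the orthogonal projection of f onto W. Writing g = a_0 + a_1 x + a_2 x^2, the coefficients solve the normal equations G · a = b where
  G_{ij} = <φ_i, φ_j> and b_i = <f, φ_i>, with φ_0 = 1, φ_1 = x, φ_2 = x^2.
G =
  [2, 0, 2/3]
  [0, 2/3, 0]
  [2/3, 0, 2/5],
b = (2, 8/5, 2/15).
Solving gives a_0 = 2, a_1 = 12/5, a_2 = -3, so
  g(x) = -3*x^2 + 12*x/5 + 2.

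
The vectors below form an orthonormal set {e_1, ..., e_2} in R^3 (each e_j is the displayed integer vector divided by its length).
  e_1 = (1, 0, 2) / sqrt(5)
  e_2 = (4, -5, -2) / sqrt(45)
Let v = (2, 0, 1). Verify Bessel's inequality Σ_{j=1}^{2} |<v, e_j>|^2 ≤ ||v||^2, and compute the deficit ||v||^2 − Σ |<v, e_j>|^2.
Σ |<v, e_j>|^2 = 4; ||v||^2 = 5; deficit = 1

Write each e_j = u_j / sqrt(<u_j, u_j>) where u_j is the displayed integer vector. Then <v, e_j> = <v, u_j> / sqrt(<u_j, u_j>), so |<v, e_j>|^2 = <v, u_j>^2 / <u_j, u_j>.
Coefficients: <v, e_1> = 4/sqrt(5), <v, e_2> = 6/sqrt(45).
Square and sum: Σ |<v, e_j>|^2 = 4.
Compute ||v||^2 = v·v = 5.
Deficit = 5 − 4 = 1 ≥ 0, confirming Bessel's inequality. (The deficit equals ||v − Σ <v,e_j> e_j||^2, the squared distance from v to span{e_j}.)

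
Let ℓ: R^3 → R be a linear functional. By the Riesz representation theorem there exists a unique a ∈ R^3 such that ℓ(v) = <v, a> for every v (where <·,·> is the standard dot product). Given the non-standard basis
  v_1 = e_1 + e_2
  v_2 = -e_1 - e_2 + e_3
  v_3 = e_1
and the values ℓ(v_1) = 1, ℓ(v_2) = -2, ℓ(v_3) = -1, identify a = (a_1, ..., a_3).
a = (-1, 2, -1)

Write a = (a_1, ..., a_3) in the standard basis. For each basis vector v_i, ℓ(v_i) = <v_i, a> is a linear equation in the a_j's. Collect the n equations into a matrix system V a = ℓ, where row i of V is v_i (expressed in the standard basis). Since V is invertible (lower-triangular with 1s on the diagonal, up to permutation), solve by back-substitution:
  V =
[[1, 1, 0],
 [-1, -1, 1],
 [1, 0, 0]]
  V a = (1, -2, -1)
Solving gives a = (-1, 2, -1).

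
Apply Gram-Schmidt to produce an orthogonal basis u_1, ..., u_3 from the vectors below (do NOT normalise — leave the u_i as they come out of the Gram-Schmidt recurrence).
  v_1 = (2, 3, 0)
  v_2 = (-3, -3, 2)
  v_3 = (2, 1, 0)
Orthogonal basis:
  u_1 = (2, 3, 0)
  u_2 = (-9/13, 6/13, 2)
  u_3 = (48/61, -32/61, 24/61)

Apply the Gram-Schmidt recurrence
  u_1 = v_1
  u_i = v_i − Σ_{j<i} ((v_i · u_j) / (u_j · u_j)) · u_j.

Step by step this gives:
  u_1 = (2, 3, 0)
  u_2 = (-9/13, 6/13, 2)
  u_3 = (48/61, -32/61, 24/61)

Orthogonality check:
  u_2 · u_1 = 0 (should be 0)
  u_3 · u_1 = 0 (should be 0)
  u_3 · u_2 = 0 (should be 0)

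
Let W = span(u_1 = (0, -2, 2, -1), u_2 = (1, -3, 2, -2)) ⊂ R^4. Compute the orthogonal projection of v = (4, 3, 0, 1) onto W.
proj_W(v) = (7/6, 7/6, -7/3, 0)

Set up U = [u_1 | ... | u_2] ∈ R^(4×2). The projector onto W = col(U) is P = U (U^T U)^(-1) U^T.
Compute U^T U =
  [9, 12]
  [12, 18],
and U^T v = (-7, -7).
Solve U^T U · c = U^T v for the coefficients: c = (-7/3, 7/6). The projection is proj_W(v) = U c.
Check: (v - proj_W(v)) · u_1 = 0  (should be 0).
Check: (v - proj_W(v)) · u_2 = 0  (should be 0).
Result: proj_W(v) = (7/6, 7/6, -7/3, 0).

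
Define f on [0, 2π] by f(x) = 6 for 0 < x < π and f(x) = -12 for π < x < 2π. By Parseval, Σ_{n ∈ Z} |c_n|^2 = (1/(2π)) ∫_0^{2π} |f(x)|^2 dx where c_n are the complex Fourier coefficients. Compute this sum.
Σ |c_n|^2 = 90

Parseval equates the L^2 energy of f (normalised by 1/(2π)) with the ℓ^2 sum of its Fourier coefficients: (1/(2π)) ∫_0^{2π} |f|^2 = Σ |c_n|^2.
Compute the left side: (1/(2π)) [∫_0^π 6^2 dx + ∫_π^{2π} (-12)^2 dx] = (1/(2π)) · (36π + 144π) = (36 + 144)/2 = 90.
So Σ_{n ∈ Z} |c_n|^2 = 90.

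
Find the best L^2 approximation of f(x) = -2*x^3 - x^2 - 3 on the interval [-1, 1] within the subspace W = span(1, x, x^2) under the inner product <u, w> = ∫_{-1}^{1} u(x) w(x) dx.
g(x) = -x^2 - 6*x/5 - 3

The best approximation g ∈ W is the orthogonal projection of f onto W. Writing g = a_0 + a_1 x + a_2 x^2, the coefficients solve the normal equations G · a = b where
  G_{ij} = <φ_i, φ_j> and b_i = <f, φ_i>, with φ_0 = 1, φ_1 = x, φ_2 = x^2.
G =
  [2, 0, 2/3]
  [0, 2/3, 0]
  [2/3, 0, 2/5],
b = (-20/3, -4/5, -12/5).
Solving gives a_0 = -3, a_1 = -6/5, a_2 = -1, so
  g(x) = -x^2 - 6*x/5 - 3.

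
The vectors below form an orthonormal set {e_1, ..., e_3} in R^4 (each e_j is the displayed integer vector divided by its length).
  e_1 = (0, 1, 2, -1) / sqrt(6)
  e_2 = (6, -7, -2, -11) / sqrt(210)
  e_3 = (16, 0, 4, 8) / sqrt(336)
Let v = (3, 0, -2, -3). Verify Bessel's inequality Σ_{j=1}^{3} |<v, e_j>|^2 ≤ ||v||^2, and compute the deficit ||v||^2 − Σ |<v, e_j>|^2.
Σ |<v, e_j>|^2 = 46/3; ||v||^2 = 22; deficit = 20/3

Write each e_j = u_j / sqrt(<u_j, u_j>) where u_j is the displayed integer vector. Then <v, e_j> = <v, u_j> / sqrt(<u_j, u_j>), so |<v, e_j>|^2 = <v, u_j>^2 / <u_j, u_j>.
Coefficients: <v, e_1> = -1/sqrt(6), <v, e_2> = 55/sqrt(210), <v, e_3> = 16/sqrt(336).
Square and sum: Σ |<v, e_j>|^2 = 46/3.
Compute ||v||^2 = v·v = 22.
Deficit = 22 − 46/3 = 20/3 ≥ 0, confirming Bessel's inequality. (The deficit equals ||v − Σ <v,e_j> e_j||^2, the squared distance from v to span{e_j}.)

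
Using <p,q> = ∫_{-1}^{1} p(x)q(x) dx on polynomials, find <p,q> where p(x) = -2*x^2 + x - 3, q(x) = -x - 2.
<p,q> = 14

Expand the product: p(x)·q(x) = 2*x^3 + 3*x^2 + x + 6.
∫_{-1}^{1} of each monomial x^k gives [2/(k+1) if k even, 0 if k odd]. Integrating term-by-term (or equivalently evaluating the antiderivative F(x) = x^4/2 + x^3 + x^2/2 + 6*x at the endpoints):
  F(1) − F(−1) = 8 − (-6) = 14.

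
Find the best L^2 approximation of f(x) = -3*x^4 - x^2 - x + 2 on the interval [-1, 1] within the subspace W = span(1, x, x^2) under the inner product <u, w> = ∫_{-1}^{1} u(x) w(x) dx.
g(x) = -25*x^2/7 - x + 79/35

The best approximation g ∈ W is the orthogonal projection of f onto W. Writing g = a_0 + a_1 x + a_2 x^2, the coefficients solve the normal equations G · a = b where
  G_{ij} = <φ_i, φ_j> and b_i = <f, φ_i>, with φ_0 = 1, φ_1 = x, φ_2 = x^2.
G =
  [2, 0, 2/3]
  [0, 2/3, 0]
  [2/3, 0, 2/5],
b = (32/15, -2/3, 8/105).
Solving gives a_0 = 79/35, a_1 = -1, a_2 = -25/7, so
  g(x) = -25*x^2/7 - x + 79/35.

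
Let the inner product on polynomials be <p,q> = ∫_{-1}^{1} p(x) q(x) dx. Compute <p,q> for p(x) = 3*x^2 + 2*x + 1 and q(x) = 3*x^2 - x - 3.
<p,q> = -116/15

Expand the product: p(x)·q(x) = 9*x^4 + 3*x^3 - 8*x^2 - 7*x - 3.
∫_{-1}^{1} of each monomial x^k gives [2/(k+1) if k even, 0 if k odd]. Integrating term-by-term (or equivalently evaluating the antiderivative F(x) = 9*x^5/5 + 3*x^4/4 - 8*x^3/3 - 7*x^2/2 - 3*x at the endpoints):
  F(1) − F(−1) = -397/60 − (67/60) = -116/15.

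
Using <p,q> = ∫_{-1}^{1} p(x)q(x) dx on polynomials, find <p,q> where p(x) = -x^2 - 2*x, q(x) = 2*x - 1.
<p,q> = -2

Expand the product: p(x)·q(x) = -2*x^3 - 3*x^2 + 2*x.
∫_{-1}^{1} of each monomial x^k gives [2/(k+1) if k even, 0 if k odd]. Integrating term-by-term (or equivalently evaluating the antiderivative F(x) = -x^4/2 - x^3 + x^2 at the endpoints):
  F(1) − F(−1) = -1/2 − (3/2) = -2.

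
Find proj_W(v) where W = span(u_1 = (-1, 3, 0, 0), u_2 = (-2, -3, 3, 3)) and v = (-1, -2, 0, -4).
proj_W(v) = (37/29, -36/29, -25/29, -25/29)

Set up U = [u_1 | ... | u_2] ∈ R^(4×2). The projector onto W = col(U) is P = U (U^T U)^(-1) U^T.
Compute U^T U =
  [10, -7]
  [-7, 31],
and U^T v = (-5, -4).
Solve U^T U · c = U^T v for the coefficients: c = (-61/87, -25/87). The projection is proj_W(v) = U c.
Check: (v - proj_W(v)) · u_1 = 0  (should be 0).
Check: (v - proj_W(v)) · u_2 = 0  (should be 0).
Result: proj_W(v) = (37/29, -36/29, -25/29, -25/29).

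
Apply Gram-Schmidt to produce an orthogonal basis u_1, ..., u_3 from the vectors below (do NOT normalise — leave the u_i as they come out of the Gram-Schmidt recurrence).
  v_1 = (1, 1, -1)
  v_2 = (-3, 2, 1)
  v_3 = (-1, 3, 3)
Orthogonal basis:
  u_1 = (1, 1, -1)
  u_2 = (-7/3, 8/3, 1/3)
  u_3 = (27/19, 18/19, 45/19)

Apply the Gram-Schmidt recurrence
  u_1 = v_1
  u_i = v_i − Σ_{j<i} ((v_i · u_j) / (u_j · u_j)) · u_j.

Step by step this gives:
  u_1 = (1, 1, -1)
  u_2 = (-7/3, 8/3, 1/3)
  u_3 = (27/19, 18/19, 45/19)

Orthogonality check:
  u_2 · u_1 = 0 (should be 0)
  u_3 · u_1 = 0 (should be 0)
  u_3 · u_2 = 0 (should be 0)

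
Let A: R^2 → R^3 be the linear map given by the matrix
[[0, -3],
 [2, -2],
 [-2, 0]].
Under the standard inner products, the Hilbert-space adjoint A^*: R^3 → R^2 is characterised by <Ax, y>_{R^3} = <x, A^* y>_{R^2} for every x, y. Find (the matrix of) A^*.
A^* = A^T =
[[0, 2, -2],
 [-3, -2, 0]]

For real matrices with standard dot products, the defining identity <Ax, y> = <x, A^* y> gives (Ax)^T y = x^T (A^*) y, i.e. x^T A^T y = x^T (A^*) y. Since this holds for all x, y, we must have A^* = A^T. Therefore
A^* =
[[0, 2, -2],
 [-3, -2, 0]].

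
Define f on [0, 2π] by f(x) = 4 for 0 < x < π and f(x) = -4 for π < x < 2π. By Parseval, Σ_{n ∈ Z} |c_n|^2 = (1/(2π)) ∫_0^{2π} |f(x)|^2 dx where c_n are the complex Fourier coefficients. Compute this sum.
Σ |c_n|^2 = 16

Parseval equates the L^2 energy of f (normalised by 1/(2π)) with the ℓ^2 sum of its Fourier coefficients: (1/(2π)) ∫_0^{2π} |f|^2 = Σ |c_n|^2.
Compute the left side: (1/(2π)) [∫_0^π 4^2 dx + ∫_π^{2π} (-4)^2 dx] = (1/(2π)) · (16π + 16π) = (16 + 16)/2 = 16.
So Σ_{n ∈ Z} |c_n|^2 = 16.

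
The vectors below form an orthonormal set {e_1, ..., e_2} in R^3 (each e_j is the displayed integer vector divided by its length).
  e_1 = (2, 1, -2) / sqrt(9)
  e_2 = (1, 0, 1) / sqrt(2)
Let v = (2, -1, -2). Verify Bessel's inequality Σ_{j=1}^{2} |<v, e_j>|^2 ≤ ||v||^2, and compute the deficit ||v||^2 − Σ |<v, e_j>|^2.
Σ |<v, e_j>|^2 = 49/9; ||v||^2 = 9; deficit = 32/9

Write each e_j = u_j / sqrt(<u_j, u_j>) where u_j is the displayed integer vector. Then <v, e_j> = <v, u_j> / sqrt(<u_j, u_j>), so |<v, e_j>|^2 = <v, u_j>^2 / <u_j, u_j>.
Coefficients: <v, e_1> = 7/sqrt(9), <v, e_2> = 0/sqrt(2).
Square and sum: Σ |<v, e_j>|^2 = 49/9.
Compute ||v||^2 = v·v = 9.
Deficit = 9 − 49/9 = 32/9 ≥ 0, confirming Bessel's inequality. (The deficit equals ||v − Σ <v,e_j> e_j||^2, the squared distance from v to span{e_j}.)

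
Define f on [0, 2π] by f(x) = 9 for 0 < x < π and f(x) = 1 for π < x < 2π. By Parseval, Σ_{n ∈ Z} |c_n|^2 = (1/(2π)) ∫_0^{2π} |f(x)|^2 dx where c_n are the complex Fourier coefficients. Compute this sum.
Σ |c_n|^2 = 41

Parseval equates the L^2 energy of f (normalised by 1/(2π)) with the ℓ^2 sum of its Fourier coefficients: (1/(2π)) ∫_0^{2π} |f|^2 = Σ |c_n|^2.
Compute the left side: (1/(2π)) [∫_0^π 9^2 dx + ∫_π^{2π} 1^2 dx] = (1/(2π)) · (81π + 1π) = (81 + 1)/2 = 41.
So Σ_{n ∈ Z} |c_n|^2 = 41.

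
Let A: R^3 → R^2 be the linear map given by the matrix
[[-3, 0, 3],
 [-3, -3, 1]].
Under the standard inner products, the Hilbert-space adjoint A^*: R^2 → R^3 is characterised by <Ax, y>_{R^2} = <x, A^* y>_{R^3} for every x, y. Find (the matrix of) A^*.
A^* = A^T =
[[-3, -3],
 [0, -3],
 [3, 1]]

For real matrices with standard dot products, the defining identity <Ax, y> = <x, A^* y> gives (Ax)^T y = x^T (A^*) y, i.e. x^T A^T y = x^T (A^*) y. Since this holds for all x, y, we must have A^* = A^T. Therefore
A^* =
[[-3, -3],
 [0, -3],
 [3, 1]].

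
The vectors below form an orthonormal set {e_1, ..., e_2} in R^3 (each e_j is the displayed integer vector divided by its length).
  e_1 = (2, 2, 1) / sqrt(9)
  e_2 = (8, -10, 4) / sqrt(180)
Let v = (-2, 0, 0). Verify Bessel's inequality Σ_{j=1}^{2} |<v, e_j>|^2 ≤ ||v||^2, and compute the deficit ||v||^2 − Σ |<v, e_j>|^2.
Σ |<v, e_j>|^2 = 16/5; ||v||^2 = 4; deficit = 4/5

Write each e_j = u_j / sqrt(<u_j, u_j>) where u_j is the displayed integer vector. Then <v, e_j> = <v, u_j> / sqrt(<u_j, u_j>), so |<v, e_j>|^2 = <v, u_j>^2 / <u_j, u_j>.
Coefficients: <v, e_1> = -4/sqrt(9), <v, e_2> = -16/sqrt(180).
Square and sum: Σ |<v, e_j>|^2 = 16/5.
Compute ||v||^2 = v·v = 4.
Deficit = 4 − 16/5 = 4/5 ≥ 0, confirming Bessel's inequality. (The deficit equals ||v − Σ <v,e_j> e_j||^2, the squared distance from v to span{e_j}.)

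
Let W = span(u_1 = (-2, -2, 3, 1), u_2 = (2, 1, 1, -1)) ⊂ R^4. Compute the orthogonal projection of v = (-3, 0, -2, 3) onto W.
proj_W(v) = (-163/55, -14/11, -51/22, 163/110)

Set up U = [u_1 | ... | u_2] ∈ R^(4×2). The projector onto W = col(U) is P = U (U^T U)^(-1) U^T.
Compute U^T U =
  [18, -4]
  [-4, 7],
and U^T v = (3, -11).
Solve U^T U · c = U^T v for the coefficients: c = (-23/110, -93/55). The projection is proj_W(v) = U c.
Check: (v - proj_W(v)) · u_1 = 0  (should be 0).
Check: (v - proj_W(v)) · u_2 = 0  (should be 0).
Result: proj_W(v) = (-163/55, -14/11, -51/22, 163/110).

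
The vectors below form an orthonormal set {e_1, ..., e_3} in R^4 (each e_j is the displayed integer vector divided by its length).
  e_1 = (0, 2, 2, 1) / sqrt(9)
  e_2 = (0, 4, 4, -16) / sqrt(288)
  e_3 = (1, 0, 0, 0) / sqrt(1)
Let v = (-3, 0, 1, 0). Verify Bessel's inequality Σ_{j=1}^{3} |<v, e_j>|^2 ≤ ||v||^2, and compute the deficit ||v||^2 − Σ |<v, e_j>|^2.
Σ |<v, e_j>|^2 = 19/2; ||v||^2 = 10; deficit = 1/2

Write each e_j = u_j / sqrt(<u_j, u_j>) where u_j is the displayed integer vector. Then <v, e_j> = <v, u_j> / sqrt(<u_j, u_j>), so |<v, e_j>|^2 = <v, u_j>^2 / <u_j, u_j>.
Coefficients: <v, e_1> = 2/sqrt(9), <v, e_2> = 4/sqrt(288), <v, e_3> = -3/sqrt(1).
Square and sum: Σ |<v, e_j>|^2 = 19/2.
Compute ||v||^2 = v·v = 10.
Deficit = 10 − 19/2 = 1/2 ≥ 0, confirming Bessel's inequality. (The deficit equals ||v − Σ <v,e_j> e_j||^2, the squared distance from v to span{e_j}.)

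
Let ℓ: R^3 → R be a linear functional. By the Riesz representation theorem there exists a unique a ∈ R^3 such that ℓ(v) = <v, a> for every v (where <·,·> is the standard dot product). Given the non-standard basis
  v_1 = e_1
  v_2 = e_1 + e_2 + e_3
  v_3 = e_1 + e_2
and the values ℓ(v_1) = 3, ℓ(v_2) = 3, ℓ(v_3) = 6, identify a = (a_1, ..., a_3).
a = (3, 3, -3)

Write a = (a_1, ..., a_3) in the standard basis. For each basis vector v_i, ℓ(v_i) = <v_i, a> is a linear equation in the a_j's. Collect the n equations into a matrix system V a = ℓ, where row i of V is v_i (expressed in the standard basis). Since V is invertible (lower-triangular with 1s on the diagonal, up to permutation), solve by back-substitution:
  V =
[[1, 0, 0],
 [1, 1, 1],
 [1, 1, 0]]
  V a = (3, 3, 6)
Solving gives a = (3, 3, -3).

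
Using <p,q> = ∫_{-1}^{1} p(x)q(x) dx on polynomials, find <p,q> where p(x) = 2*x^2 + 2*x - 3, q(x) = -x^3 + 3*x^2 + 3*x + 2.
<p,q> = -146/15

Expand the product: p(x)·q(x) = -2*x^5 + 4*x^4 + 15*x^3 + x^2 - 5*x - 6.
∫_{-1}^{1} of each monomial x^k gives [2/(k+1) if k even, 0 if k odd]. Integrating term-by-term (or equivalently evaluating the antiderivative F(x) = -x^6/3 + 4*x^5/5 + 15*x^4/4 + x^3/3 - 5*x^2/2 - 6*x at the endpoints):
  F(1) − F(−1) = -79/20 − (347/60) = -146/15.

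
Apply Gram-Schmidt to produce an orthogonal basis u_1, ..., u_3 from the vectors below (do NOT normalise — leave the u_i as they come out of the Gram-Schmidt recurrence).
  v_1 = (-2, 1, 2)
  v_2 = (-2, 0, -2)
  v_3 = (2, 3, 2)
Orthogonal basis:
  u_1 = (-2, 1, 2)
  u_2 = (-2, 0, -2)
  u_3 = (2/3, 8/3, -2/3)

Apply the Gram-Schmidt recurrence
  u_1 = v_1
  u_i = v_i − Σ_{j<i} ((v_i · u_j) / (u_j · u_j)) · u_j.

Step by step this gives:
  u_1 = (-2, 1, 2)
  u_2 = (-2, 0, -2)
  u_3 = (2/3, 8/3, -2/3)

Orthogonality check:
  u_2 · u_1 = 0 (should be 0)
  u_3 · u_1 = 0 (should be 0)
  u_3 · u_2 = 0 (should be 0)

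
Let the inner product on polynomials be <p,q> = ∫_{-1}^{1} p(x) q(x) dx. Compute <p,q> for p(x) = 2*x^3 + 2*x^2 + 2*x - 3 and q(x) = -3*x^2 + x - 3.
<p,q> = 296/15

Expand the product: p(x)·q(x) = -6*x^5 - 4*x^4 - 10*x^3 + 5*x^2 - 9*x + 9.
∫_{-1}^{1} of each monomial x^k gives [2/(k+1) if k even, 0 if k odd]. Integrating term-by-term (or equivalently evaluating the antiderivative F(x) = -x^6 - 4*x^5/5 - 5*x^4/2 + 5*x^3/3 - 9*x^2/2 + 9*x at the endpoints):
  F(1) − F(−1) = 28/15 − (-268/15) = 296/15.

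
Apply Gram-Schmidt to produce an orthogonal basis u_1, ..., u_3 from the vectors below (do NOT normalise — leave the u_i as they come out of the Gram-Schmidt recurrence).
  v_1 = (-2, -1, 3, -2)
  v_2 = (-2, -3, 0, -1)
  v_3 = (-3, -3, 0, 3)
Orthogonal basis:
  u_1 = (-2, -1, 3, -2)
  u_2 = (-1, -5/2, -3/2, 0)
  u_3 = (-89/57, -4/57, 22/19, 10/3)

Apply the Gram-Schmidt recurrence
  u_1 = v_1
  u_i = v_i − Σ_{j<i} ((v_i · u_j) / (u_j · u_j)) · u_j.

Step by step this gives:
  u_1 = (-2, -1, 3, -2)
  u_2 = (-1, -5/2, -3/2, 0)
  u_3 = (-89/57, -4/57, 22/19, 10/3)

Orthogonality check:
  u_2 · u_1 = 0 (should be 0)
  u_3 · u_1 = 0 (should be 0)
  u_3 · u_2 = 0 (should be 0)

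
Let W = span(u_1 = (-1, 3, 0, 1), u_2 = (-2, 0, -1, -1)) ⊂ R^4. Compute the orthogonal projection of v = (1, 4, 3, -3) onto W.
proj_W(v) = (2/13, 30/13, 6/13, 16/13)

Set up U = [u_1 | ... | u_2] ∈ R^(4×2). The projector onto W = col(U) is P = U (U^T U)^(-1) U^T.
Compute U^T U =
  [11, 1]
  [1, 6],
and U^T v = (8, -2).
Solve U^T U · c = U^T v for the coefficients: c = (10/13, -6/13). The projection is proj_W(v) = U c.
Check: (v - proj_W(v)) · u_1 = 0  (should be 0).
Check: (v - proj_W(v)) · u_2 = 0  (should be 0).
Result: proj_W(v) = (2/13, 30/13, 6/13, 16/13).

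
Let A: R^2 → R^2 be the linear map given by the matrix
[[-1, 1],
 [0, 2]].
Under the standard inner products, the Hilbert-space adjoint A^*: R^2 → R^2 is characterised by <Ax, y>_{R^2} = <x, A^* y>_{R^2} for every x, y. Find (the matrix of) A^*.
A^* = A^T =
[[-1, 0],
 [1, 2]]

For real matrices with standard dot products, the defining identity <Ax, y> = <x, A^* y> gives (Ax)^T y = x^T (A^*) y, i.e. x^T A^T y = x^T (A^*) y. Since this holds for all x, y, we must have A^* = A^T. Therefore
A^* =
[[-1, 0],
 [1, 2]].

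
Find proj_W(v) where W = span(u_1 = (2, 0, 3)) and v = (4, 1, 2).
proj_W(v) = (28/13, 0, 42/13)

Set up U = [u_1 | ... | u_1] ∈ R^(3×1). The projector onto W = col(U) is P = U (U^T U)^(-1) U^T.
Compute U^T U =
  [13],
and U^T v = (14).
Solve U^T U · c = U^T v for the coefficients: c = (14/13). The projection is proj_W(v) = U c.
Check: (v - proj_W(v)) · u_1 = 0  (should be 0).
Result: proj_W(v) = (28/13, 0, 42/13).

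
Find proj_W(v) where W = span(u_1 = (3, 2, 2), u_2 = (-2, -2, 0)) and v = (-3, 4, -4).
proj_W(v) = (-7/9, 16/9, -46/9)

Set up U = [u_1 | ... | u_2] ∈ R^(3×2). The projector onto W = col(U) is P = U (U^T U)^(-1) U^T.
Compute U^T U =
  [17, -10]
  [-10, 8],
and U^T v = (-9, -2).
Solve U^T U · c = U^T v for the coefficients: c = (-23/9, -31/9). The projection is proj_W(v) = U c.
Check: (v - proj_W(v)) · u_1 = 0  (should be 0).
Check: (v - proj_W(v)) · u_2 = 0  (should be 0).
Result: proj_W(v) = (-7/9, 16/9, -46/9).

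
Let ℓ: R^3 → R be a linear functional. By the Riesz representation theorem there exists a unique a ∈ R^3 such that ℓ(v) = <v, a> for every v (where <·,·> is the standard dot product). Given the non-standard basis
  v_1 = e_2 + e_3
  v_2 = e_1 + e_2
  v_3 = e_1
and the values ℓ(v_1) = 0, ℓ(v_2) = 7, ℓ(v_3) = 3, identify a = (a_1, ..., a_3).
a = (3, 4, -4)

Write a = (a_1, ..., a_3) in the standard basis. For each basis vector v_i, ℓ(v_i) = <v_i, a> is a linear equation in the a_j's. Collect the n equations into a matrix system V a = ℓ, where row i of V is v_i (expressed in the standard basis). Since V is invertible (lower-triangular with 1s on the diagonal, up to permutation), solve by back-substitution:
  V =
[[0, 1, 1],
 [1, 1, 0],
 [1, 0, 0]]
  V a = (0, 7, 3)
Solving gives a = (3, 4, -4).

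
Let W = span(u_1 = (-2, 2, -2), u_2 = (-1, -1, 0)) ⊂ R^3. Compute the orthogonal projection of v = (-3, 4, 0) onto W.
proj_W(v) = (-11/6, 17/6, -7/3)

Set up U = [u_1 | ... | u_2] ∈ R^(3×2). The projector onto W = col(U) is P = U (U^T U)^(-1) U^T.
Compute U^T U =
  [12, 0]
  [0, 2],
and U^T v = (14, -1).
Solve U^T U · c = U^T v for the coefficients: c = (7/6, -1/2). The projection is proj_W(v) = U c.
Check: (v - proj_W(v)) · u_1 = 0  (should be 0).
Check: (v - proj_W(v)) · u_2 = 0  (should be 0).
Result: proj_W(v) = (-11/6, 17/6, -7/3).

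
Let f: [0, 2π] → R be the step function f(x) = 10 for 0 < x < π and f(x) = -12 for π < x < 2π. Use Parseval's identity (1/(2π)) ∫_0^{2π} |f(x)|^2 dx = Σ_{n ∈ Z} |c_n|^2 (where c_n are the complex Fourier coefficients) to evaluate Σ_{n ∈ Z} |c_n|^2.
Σ |c_n|^2 = 122

Parseval equates the L^2 energy of f (normalised by 1/(2π)) with the ℓ^2 sum of its Fourier coefficients: (1/(2π)) ∫_0^{2π} |f|^2 = Σ |c_n|^2.
Compute the left side: (1/(2π)) [∫_0^π 10^2 dx + ∫_π^{2π} (-12)^2 dx] = (1/(2π)) · (100π + 144π) = (100 + 144)/2 = 122.
So Σ_{n ∈ Z} |c_n|^2 = 122.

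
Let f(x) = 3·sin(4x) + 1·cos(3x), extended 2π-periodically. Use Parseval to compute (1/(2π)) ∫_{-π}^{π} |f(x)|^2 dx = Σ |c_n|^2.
Σ |c_n|^2 = 5

Expand |f|^2 and use orthogonality of {sin(nx), cos(mx)} on [-π, π]:
  ∫_{-π}^{π} sin(nx)^2 dx = π, ∫ cos(mx)^2 dx = π, and cross terms integrate to 0.
So ∫_{-π}^{π} f(x)^2 dx = 3^2 · π + 1^2 · π = (9 + 1)π.
Divide by 2π: (9 + 1)/2 = 5.
By Parseval, this equals Σ |c_n|^2.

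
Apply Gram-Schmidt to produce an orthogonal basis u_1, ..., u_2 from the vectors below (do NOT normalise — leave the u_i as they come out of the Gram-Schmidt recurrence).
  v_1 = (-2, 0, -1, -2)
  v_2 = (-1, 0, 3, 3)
Orthogonal basis:
  u_1 = (-2, 0, -1, -2)
  u_2 = (-23/9, 0, 20/9, 13/9)

Apply the Gram-Schmidt recurrence
  u_1 = v_1
  u_i = v_i − Σ_{j<i} ((v_i · u_j) / (u_j · u_j)) · u_j.

Step by step this gives:
  u_1 = (-2, 0, -1, -2)
  u_2 = (-23/9, 0, 20/9, 13/9)

Orthogonality check:
  u_2 · u_1 = 0 (should be 0)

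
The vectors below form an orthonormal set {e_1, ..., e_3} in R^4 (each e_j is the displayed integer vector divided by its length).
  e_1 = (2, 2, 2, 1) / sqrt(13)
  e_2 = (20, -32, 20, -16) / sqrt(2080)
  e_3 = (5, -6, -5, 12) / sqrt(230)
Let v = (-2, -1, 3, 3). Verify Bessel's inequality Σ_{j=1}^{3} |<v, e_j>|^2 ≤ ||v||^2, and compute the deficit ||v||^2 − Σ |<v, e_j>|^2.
Σ |<v, e_j>|^2 = 45/23; ||v||^2 = 23; deficit = 484/23

Write each e_j = u_j / sqrt(<u_j, u_j>) where u_j is the displayed integer vector. Then <v, e_j> = <v, u_j> / sqrt(<u_j, u_j>), so |<v, e_j>|^2 = <v, u_j>^2 / <u_j, u_j>.
Coefficients: <v, e_1> = 3/sqrt(13), <v, e_2> = 4/sqrt(2080), <v, e_3> = 17/sqrt(230).
Square and sum: Σ |<v, e_j>|^2 = 45/23.
Compute ||v||^2 = v·v = 23.
Deficit = 23 − 45/23 = 484/23 ≥ 0, confirming Bessel's inequality. (The deficit equals ||v − Σ <v,e_j> e_j||^2, the squared distance from v to span{e_j}.)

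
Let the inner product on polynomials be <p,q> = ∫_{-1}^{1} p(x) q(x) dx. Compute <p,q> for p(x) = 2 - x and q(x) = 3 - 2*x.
<p,q> = 40/3

Expand the product: p(x)·q(x) = 2*x^2 - 7*x + 6.
∫_{-1}^{1} of each monomial x^k gives [2/(k+1) if k even, 0 if k odd]. Integrating term-by-term (or equivalently evaluating the antiderivative F(x) = 2*x^3/3 - 7*x^2/2 + 6*x at the endpoints):
  F(1) − F(−1) = 19/6 − (-61/6) = 40/3.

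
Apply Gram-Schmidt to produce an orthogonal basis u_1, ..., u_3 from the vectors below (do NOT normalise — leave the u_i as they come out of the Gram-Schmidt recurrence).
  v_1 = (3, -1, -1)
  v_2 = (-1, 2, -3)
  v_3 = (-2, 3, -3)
Orthogonal basis:
  u_1 = (3, -1, -1)
  u_2 = (-5/11, 20/11, -35/11)
  u_3 = (1/6, 1/3, 1/6)

Apply the Gram-Schmidt recurrence
  u_1 = v_1
  u_i = v_i − Σ_{j<i} ((v_i · u_j) / (u_j · u_j)) · u_j.

Step by step this gives:
  u_1 = (3, -1, -1)
  u_2 = (-5/11, 20/11, -35/11)
  u_3 = (1/6, 1/3, 1/6)

Orthogonality check:
  u_2 · u_1 = 0 (should be 0)
  u_3 · u_1 = 0 (should be 0)
  u_3 · u_2 = 0 (should be 0)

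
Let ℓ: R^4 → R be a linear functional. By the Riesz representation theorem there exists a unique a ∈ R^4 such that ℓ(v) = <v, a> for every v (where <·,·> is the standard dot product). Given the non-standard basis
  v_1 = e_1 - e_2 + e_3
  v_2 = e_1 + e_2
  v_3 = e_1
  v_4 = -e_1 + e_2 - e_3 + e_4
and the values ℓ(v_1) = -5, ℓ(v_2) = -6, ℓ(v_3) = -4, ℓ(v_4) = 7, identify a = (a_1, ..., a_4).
a = (-4, -2, -3, 2)

Write a = (a_1, ..., a_4) in the standard basis. For each basis vector v_i, ℓ(v_i) = <v_i, a> is a linear equation in the a_j's. Collect the n equations into a matrix system V a = ℓ, where row i of V is v_i (expressed in the standard basis). Since V is invertible (lower-triangular with 1s on the diagonal, up to permutation), solve by back-substitution:
  V =
[[1, -1, 1, 0],
 [1, 1, 0, 0],
 [1, 0, 0, 0],
 [-1, 1, -1, 1]]
  V a = (-5, -6, -4, 7)
Solving gives a = (-4, -2, -3, 2).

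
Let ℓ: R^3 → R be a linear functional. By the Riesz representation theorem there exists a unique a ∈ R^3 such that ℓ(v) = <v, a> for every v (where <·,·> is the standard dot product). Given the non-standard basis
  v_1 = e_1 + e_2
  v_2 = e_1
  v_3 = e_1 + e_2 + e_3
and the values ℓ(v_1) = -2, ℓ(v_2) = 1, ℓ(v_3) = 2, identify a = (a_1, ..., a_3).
a = (1, -3, 4)

Write a = (a_1, ..., a_3) in the standard basis. For each basis vector v_i, ℓ(v_i) = <v_i, a> is a linear equation in the a_j's. Collect the n equations into a matrix system V a = ℓ, where row i of V is v_i (expressed in the standard basis). Since V is invertible (lower-triangular with 1s on the diagonal, up to permutation), solve by back-substitution:
  V =
[[1, 1, 0],
 [1, 0, 0],
 [1, 1, 1]]
  V a = (-2, 1, 2)
Solving gives a = (1, -3, 4).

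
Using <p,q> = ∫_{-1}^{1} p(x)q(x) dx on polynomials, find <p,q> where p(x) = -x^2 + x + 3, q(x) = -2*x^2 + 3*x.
<p,q> = -6/5

Expand the product: p(x)·q(x) = 2*x^4 - 5*x^3 - 3*x^2 + 9*x.
∫_{-1}^{1} of each monomial x^k gives [2/(k+1) if k even, 0 if k odd]. Integrating term-by-term (or equivalently evaluating the antiderivative F(x) = 2*x^5/5 - 5*x^4/4 - x^3 + 9*x^2/2 at the endpoints):
  F(1) − F(−1) = 53/20 − (77/20) = -6/5.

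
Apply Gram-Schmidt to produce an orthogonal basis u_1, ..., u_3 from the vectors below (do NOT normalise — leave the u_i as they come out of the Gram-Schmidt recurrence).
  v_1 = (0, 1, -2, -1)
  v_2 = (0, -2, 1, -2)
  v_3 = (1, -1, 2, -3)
Orthogonal basis:
  u_1 = (0, 1, -2, -1)
  u_2 = (0, -5/3, 1/3, -7/3)
  u_3 = (1, 6/5, 24/25, -18/25)

Apply the Gram-Schmidt recurrence
  u_1 = v_1
  u_i = v_i − Σ_{j<i} ((v_i · u_j) / (u_j · u_j)) · u_j.

Step by step this gives:
  u_1 = (0, 1, -2, -1)
  u_2 = (0, -5/3, 1/3, -7/3)
  u_3 = (1, 6/5, 24/25, -18/25)

Orthogonality check:
  u_2 · u_1 = 0 (should be 0)
  u_3 · u_1 = 0 (should be 0)
  u_3 · u_2 = 0 (should be 0)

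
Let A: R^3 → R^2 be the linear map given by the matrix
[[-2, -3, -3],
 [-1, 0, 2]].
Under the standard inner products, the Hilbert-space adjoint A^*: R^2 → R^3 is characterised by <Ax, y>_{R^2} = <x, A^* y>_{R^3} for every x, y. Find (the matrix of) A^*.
A^* = A^T =
[[-2, -1],
 [-3, 0],
 [-3, 2]]

For real matrices with standard dot products, the defining identity <Ax, y> = <x, A^* y> gives (Ax)^T y = x^T (A^*) y, i.e. x^T A^T y = x^T (A^*) y. Since this holds for all x, y, we must have A^* = A^T. Therefore
A^* =
[[-2, -1],
 [-3, 0],
 [-3, 2]].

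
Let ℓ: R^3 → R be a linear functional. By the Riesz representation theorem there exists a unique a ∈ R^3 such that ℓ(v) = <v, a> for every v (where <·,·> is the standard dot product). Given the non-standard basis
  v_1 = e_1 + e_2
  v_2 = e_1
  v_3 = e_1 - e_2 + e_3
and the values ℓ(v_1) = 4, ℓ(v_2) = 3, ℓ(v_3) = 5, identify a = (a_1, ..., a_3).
a = (3, 1, 3)

Write a = (a_1, ..., a_3) in the standard basis. For each basis vector v_i, ℓ(v_i) = <v_i, a> is a linear equation in the a_j's. Collect the n equations into a matrix system V a = ℓ, where row i of V is v_i (expressed in the standard basis). Since V is invertible (lower-triangular with 1s on the diagonal, up to permutation), solve by back-substitution:
  V =
[[1, 1, 0],
 [1, 0, 0],
 [1, -1, 1]]
  V a = (4, 3, 5)
Solving gives a = (3, 1, 3).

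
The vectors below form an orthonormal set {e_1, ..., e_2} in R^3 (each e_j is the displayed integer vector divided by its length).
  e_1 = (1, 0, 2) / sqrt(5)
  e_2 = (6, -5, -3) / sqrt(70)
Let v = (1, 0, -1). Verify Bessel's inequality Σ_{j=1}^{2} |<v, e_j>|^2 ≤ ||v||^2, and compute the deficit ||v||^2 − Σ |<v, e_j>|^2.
Σ |<v, e_j>|^2 = 19/14; ||v||^2 = 2; deficit = 9/14

Write each e_j = u_j / sqrt(<u_j, u_j>) where u_j is the displayed integer vector. Then <v, e_j> = <v, u_j> / sqrt(<u_j, u_j>), so |<v, e_j>|^2 = <v, u_j>^2 / <u_j, u_j>.
Coefficients: <v, e_1> = -1/sqrt(5), <v, e_2> = 9/sqrt(70).
Square and sum: Σ |<v, e_j>|^2 = 19/14.
Compute ||v||^2 = v·v = 2.
Deficit = 2 − 19/14 = 9/14 ≥ 0, confirming Bessel's inequality. (The deficit equals ||v − Σ <v,e_j> e_j||^2, the squared distance from v to span{e_j}.)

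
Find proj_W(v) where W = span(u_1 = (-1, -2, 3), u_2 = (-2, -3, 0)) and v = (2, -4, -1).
proj_W(v) = (-151/118, -107/59, -75/118)

Set up U = [u_1 | ... | u_2] ∈ R^(3×2). The projector onto W = col(U) is P = U (U^T U)^(-1) U^T.
Compute U^T U =
  [14, 8]
  [8, 13],
and U^T v = (3, 8).
Solve U^T U · c = U^T v for the coefficients: c = (-25/118, 44/59). The projection is proj_W(v) = U c.
Check: (v - proj_W(v)) · u_1 = 0  (should be 0).
Check: (v - proj_W(v)) · u_2 = 0  (should be 0).
Result: proj_W(v) = (-151/118, -107/59, -75/118).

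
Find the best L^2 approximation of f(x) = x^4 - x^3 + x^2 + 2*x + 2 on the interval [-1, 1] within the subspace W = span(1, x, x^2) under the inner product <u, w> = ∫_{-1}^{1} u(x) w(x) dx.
g(x) = 13*x^2/7 + 7*x/5 + 67/35

The best approximation g ∈ W is the orthogonal projection of f onto W. Writing g = a_0 + a_1 x + a_2 x^2, the coefficients solve the normal equations G · a = b where
  G_{ij} = <φ_i, φ_j> and b_i = <f, φ_i>, with φ_0 = 1, φ_1 = x, φ_2 = x^2.
G =
  [2, 0, 2/3]
  [0, 2/3, 0]
  [2/3, 0, 2/5],
b = (76/15, 14/15, 212/105).
Solving gives a_0 = 67/35, a_1 = 7/5, a_2 = 13/7, so
  g(x) = 13*x^2/7 + 7*x/5 + 67/35.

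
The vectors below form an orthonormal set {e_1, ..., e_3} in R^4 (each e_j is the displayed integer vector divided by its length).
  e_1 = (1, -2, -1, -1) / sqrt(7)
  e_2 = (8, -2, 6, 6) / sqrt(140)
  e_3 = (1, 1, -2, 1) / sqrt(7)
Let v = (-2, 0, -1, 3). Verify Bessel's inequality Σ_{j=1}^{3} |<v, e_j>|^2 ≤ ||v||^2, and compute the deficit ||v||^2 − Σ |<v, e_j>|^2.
Σ |<v, e_j>|^2 = 129/35; ||v||^2 = 14; deficit = 361/35

Write each e_j = u_j / sqrt(<u_j, u_j>) where u_j is the displayed integer vector. Then <v, e_j> = <v, u_j> / sqrt(<u_j, u_j>), so |<v, e_j>|^2 = <v, u_j>^2 / <u_j, u_j>.
Coefficients: <v, e_1> = -4/sqrt(7), <v, e_2> = -4/sqrt(140), <v, e_3> = 3/sqrt(7).
Square and sum: Σ |<v, e_j>|^2 = 129/35.
Compute ||v||^2 = v·v = 14.
Deficit = 14 − 129/35 = 361/35 ≥ 0, confirming Bessel's inequality. (The deficit equals ||v − Σ <v,e_j> e_j||^2, the squared distance from v to span{e_j}.)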